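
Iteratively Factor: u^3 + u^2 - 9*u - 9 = (u + 1)*(u^2 - 9) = (u + 1)*(u + 3)*(u - 3)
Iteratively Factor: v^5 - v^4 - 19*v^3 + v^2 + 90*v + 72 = (v + 1)*(v^4 - 2*v^3 - 17*v^2 + 18*v + 72) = (v - 4)*(v + 1)*(v^3 + 2*v^2 - 9*v - 18) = (v - 4)*(v + 1)*(v + 2)*(v^2 - 9) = (v - 4)*(v - 3)*(v + 1)*(v + 2)*(v + 3)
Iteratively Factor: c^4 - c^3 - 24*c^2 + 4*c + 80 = (c - 5)*(c^3 + 4*c^2 - 4*c - 16) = (c - 5)*(c + 4)*(c^2 - 4) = (c - 5)*(c - 2)*(c + 4)*(c + 2)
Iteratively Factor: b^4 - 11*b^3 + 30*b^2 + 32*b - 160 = (b + 2)*(b^3 - 13*b^2 + 56*b - 80) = (b - 5)*(b + 2)*(b^2 - 8*b + 16) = (b - 5)*(b - 4)*(b + 2)*(b - 4)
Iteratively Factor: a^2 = (a)*(a)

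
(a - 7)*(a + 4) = a^2 - 3*a - 28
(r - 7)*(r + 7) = r^2 - 49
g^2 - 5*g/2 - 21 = (g - 6)*(g + 7/2)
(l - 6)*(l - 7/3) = l^2 - 25*l/3 + 14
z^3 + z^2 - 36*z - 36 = (z - 6)*(z + 1)*(z + 6)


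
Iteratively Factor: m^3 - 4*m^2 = (m - 4)*(m^2) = m*(m - 4)*(m)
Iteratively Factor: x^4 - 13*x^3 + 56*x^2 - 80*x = (x - 4)*(x^3 - 9*x^2 + 20*x) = (x - 4)^2*(x^2 - 5*x) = (x - 5)*(x - 4)^2*(x)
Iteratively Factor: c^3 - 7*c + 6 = (c + 3)*(c^2 - 3*c + 2) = (c - 1)*(c + 3)*(c - 2)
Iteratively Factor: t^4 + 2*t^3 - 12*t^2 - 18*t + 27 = (t + 3)*(t^3 - t^2 - 9*t + 9) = (t - 3)*(t + 3)*(t^2 + 2*t - 3) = (t - 3)*(t - 1)*(t + 3)*(t + 3)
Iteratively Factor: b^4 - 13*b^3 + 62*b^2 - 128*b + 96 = (b - 4)*(b^3 - 9*b^2 + 26*b - 24) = (b - 4)^2*(b^2 - 5*b + 6) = (b - 4)^2*(b - 2)*(b - 3)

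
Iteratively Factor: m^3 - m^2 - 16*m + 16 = (m - 1)*(m^2 - 16) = (m - 4)*(m - 1)*(m + 4)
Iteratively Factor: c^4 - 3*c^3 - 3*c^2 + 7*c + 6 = (c - 2)*(c^3 - c^2 - 5*c - 3) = (c - 2)*(c + 1)*(c^2 - 2*c - 3) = (c - 3)*(c - 2)*(c + 1)*(c + 1)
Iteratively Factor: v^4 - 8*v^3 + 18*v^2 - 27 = (v + 1)*(v^3 - 9*v^2 + 27*v - 27) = (v - 3)*(v + 1)*(v^2 - 6*v + 9) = (v - 3)^2*(v + 1)*(v - 3)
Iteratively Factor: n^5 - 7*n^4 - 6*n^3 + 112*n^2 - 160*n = (n)*(n^4 - 7*n^3 - 6*n^2 + 112*n - 160) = n*(n - 2)*(n^3 - 5*n^2 - 16*n + 80) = n*(n - 4)*(n - 2)*(n^2 - n - 20) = n*(n - 4)*(n - 2)*(n + 4)*(n - 5)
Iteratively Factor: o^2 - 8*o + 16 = (o - 4)*(o - 4)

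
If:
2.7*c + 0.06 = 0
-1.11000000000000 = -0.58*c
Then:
No Solution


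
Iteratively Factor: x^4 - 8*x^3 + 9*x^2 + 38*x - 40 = (x - 4)*(x^3 - 4*x^2 - 7*x + 10) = (x - 5)*(x - 4)*(x^2 + x - 2) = (x - 5)*(x - 4)*(x + 2)*(x - 1)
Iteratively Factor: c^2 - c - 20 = (c + 4)*(c - 5)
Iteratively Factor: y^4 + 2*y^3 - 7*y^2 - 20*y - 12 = (y + 2)*(y^3 - 7*y - 6) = (y - 3)*(y + 2)*(y^2 + 3*y + 2) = (y - 3)*(y + 2)^2*(y + 1)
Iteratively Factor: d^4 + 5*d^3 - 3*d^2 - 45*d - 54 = (d - 3)*(d^3 + 8*d^2 + 21*d + 18) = (d - 3)*(d + 3)*(d^2 + 5*d + 6) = (d - 3)*(d + 3)^2*(d + 2)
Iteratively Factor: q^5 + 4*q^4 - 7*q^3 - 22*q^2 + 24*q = (q + 4)*(q^4 - 7*q^2 + 6*q) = q*(q + 4)*(q^3 - 7*q + 6) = q*(q - 1)*(q + 4)*(q^2 + q - 6) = q*(q - 2)*(q - 1)*(q + 4)*(q + 3)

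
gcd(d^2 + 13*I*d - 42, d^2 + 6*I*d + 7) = d + 7*I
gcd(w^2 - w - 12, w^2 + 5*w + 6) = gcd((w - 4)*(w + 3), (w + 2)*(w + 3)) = w + 3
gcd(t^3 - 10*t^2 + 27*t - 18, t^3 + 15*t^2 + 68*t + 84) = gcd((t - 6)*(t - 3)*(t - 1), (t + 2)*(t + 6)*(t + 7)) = 1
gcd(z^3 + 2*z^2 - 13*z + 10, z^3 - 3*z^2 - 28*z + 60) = z^2 + 3*z - 10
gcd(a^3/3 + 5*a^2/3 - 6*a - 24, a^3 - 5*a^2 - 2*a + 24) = a - 4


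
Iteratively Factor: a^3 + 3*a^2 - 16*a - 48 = (a + 4)*(a^2 - a - 12) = (a - 4)*(a + 4)*(a + 3)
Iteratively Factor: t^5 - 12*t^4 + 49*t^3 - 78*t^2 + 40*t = (t - 5)*(t^4 - 7*t^3 + 14*t^2 - 8*t) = (t - 5)*(t - 4)*(t^3 - 3*t^2 + 2*t) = (t - 5)*(t - 4)*(t - 1)*(t^2 - 2*t) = t*(t - 5)*(t - 4)*(t - 1)*(t - 2)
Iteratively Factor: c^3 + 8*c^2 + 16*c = (c)*(c^2 + 8*c + 16) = c*(c + 4)*(c + 4)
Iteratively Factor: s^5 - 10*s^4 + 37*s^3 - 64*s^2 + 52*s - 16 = (s - 4)*(s^4 - 6*s^3 + 13*s^2 - 12*s + 4) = (s - 4)*(s - 2)*(s^3 - 4*s^2 + 5*s - 2) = (s - 4)*(s - 2)^2*(s^2 - 2*s + 1) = (s - 4)*(s - 2)^2*(s - 1)*(s - 1)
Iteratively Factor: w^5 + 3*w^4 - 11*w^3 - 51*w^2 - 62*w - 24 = (w + 2)*(w^4 + w^3 - 13*w^2 - 25*w - 12) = (w + 1)*(w + 2)*(w^3 - 13*w - 12) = (w - 4)*(w + 1)*(w + 2)*(w^2 + 4*w + 3) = (w - 4)*(w + 1)*(w + 2)*(w + 3)*(w + 1)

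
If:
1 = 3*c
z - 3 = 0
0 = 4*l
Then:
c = 1/3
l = 0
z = 3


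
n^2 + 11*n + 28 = (n + 4)*(n + 7)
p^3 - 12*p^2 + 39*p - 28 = (p - 7)*(p - 4)*(p - 1)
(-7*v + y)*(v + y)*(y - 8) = -7*v^2*y + 56*v^2 - 6*v*y^2 + 48*v*y + y^3 - 8*y^2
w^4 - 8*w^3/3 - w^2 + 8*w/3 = w*(w - 8/3)*(w - 1)*(w + 1)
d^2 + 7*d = d*(d + 7)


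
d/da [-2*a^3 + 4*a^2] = 2*a*(4 - 3*a)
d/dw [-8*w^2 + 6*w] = 6 - 16*w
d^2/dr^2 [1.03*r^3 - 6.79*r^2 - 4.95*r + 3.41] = 6.18*r - 13.58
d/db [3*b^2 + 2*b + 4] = 6*b + 2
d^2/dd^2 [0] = 0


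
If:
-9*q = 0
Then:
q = 0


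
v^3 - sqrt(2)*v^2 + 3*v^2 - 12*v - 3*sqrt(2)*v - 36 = (v + 3)*(v - 3*sqrt(2))*(v + 2*sqrt(2))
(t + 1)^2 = t^2 + 2*t + 1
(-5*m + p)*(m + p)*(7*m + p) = -35*m^3 - 33*m^2*p + 3*m*p^2 + p^3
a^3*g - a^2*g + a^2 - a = a*(a - 1)*(a*g + 1)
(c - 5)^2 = c^2 - 10*c + 25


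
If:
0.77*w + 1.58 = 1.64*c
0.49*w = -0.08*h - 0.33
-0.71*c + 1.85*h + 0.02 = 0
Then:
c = 0.63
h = 0.23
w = -0.71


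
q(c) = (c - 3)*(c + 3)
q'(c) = 2*c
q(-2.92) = -0.47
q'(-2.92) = -5.84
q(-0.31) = -8.90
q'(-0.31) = -0.62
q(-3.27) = 1.69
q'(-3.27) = -6.54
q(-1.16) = -7.65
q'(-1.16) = -2.32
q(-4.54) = 11.61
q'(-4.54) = -9.08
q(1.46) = -6.87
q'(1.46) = 2.92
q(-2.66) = -1.92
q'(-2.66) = -5.32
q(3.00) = 0.00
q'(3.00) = 6.00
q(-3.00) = 0.00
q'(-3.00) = -6.00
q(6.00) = 27.00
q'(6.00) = 12.00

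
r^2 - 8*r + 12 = (r - 6)*(r - 2)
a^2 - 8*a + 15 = (a - 5)*(a - 3)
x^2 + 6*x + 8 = (x + 2)*(x + 4)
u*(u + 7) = u^2 + 7*u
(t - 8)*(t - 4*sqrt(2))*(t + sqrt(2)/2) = t^3 - 8*t^2 - 7*sqrt(2)*t^2/2 - 4*t + 28*sqrt(2)*t + 32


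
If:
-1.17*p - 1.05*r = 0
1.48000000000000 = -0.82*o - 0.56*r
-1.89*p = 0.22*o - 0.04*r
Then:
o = -1.66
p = 0.19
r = -0.21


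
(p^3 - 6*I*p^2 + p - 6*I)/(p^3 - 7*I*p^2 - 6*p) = (p + I)/p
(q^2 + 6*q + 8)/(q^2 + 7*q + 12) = (q + 2)/(q + 3)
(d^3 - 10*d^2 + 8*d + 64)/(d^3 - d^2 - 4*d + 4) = (d^2 - 12*d + 32)/(d^2 - 3*d + 2)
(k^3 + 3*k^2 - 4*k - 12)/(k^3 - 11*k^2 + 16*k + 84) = (k^2 + k - 6)/(k^2 - 13*k + 42)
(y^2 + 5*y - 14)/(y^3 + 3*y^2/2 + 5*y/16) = 16*(y^2 + 5*y - 14)/(y*(16*y^2 + 24*y + 5))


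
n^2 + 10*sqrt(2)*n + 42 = (n + 3*sqrt(2))*(n + 7*sqrt(2))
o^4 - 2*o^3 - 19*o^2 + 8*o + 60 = (o - 5)*(o - 2)*(o + 2)*(o + 3)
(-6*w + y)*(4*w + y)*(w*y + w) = -24*w^3*y - 24*w^3 - 2*w^2*y^2 - 2*w^2*y + w*y^3 + w*y^2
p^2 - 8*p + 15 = (p - 5)*(p - 3)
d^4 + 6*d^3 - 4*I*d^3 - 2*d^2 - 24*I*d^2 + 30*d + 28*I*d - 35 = (d - 1)*(d + 7)*(d - 5*I)*(d + I)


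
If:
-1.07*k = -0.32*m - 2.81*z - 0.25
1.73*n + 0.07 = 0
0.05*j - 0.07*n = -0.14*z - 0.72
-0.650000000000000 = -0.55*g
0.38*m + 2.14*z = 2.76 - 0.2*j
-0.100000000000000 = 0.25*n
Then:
No Solution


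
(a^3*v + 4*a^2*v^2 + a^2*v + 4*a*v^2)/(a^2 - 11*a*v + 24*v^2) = a*v*(a^2 + 4*a*v + a + 4*v)/(a^2 - 11*a*v + 24*v^2)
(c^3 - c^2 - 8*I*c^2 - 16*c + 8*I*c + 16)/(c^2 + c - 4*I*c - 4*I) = (c^2 - c*(1 + 4*I) + 4*I)/(c + 1)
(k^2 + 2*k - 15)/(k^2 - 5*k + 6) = (k + 5)/(k - 2)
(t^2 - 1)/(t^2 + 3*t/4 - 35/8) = 8*(t^2 - 1)/(8*t^2 + 6*t - 35)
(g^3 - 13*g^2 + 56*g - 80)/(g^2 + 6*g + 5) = (g^3 - 13*g^2 + 56*g - 80)/(g^2 + 6*g + 5)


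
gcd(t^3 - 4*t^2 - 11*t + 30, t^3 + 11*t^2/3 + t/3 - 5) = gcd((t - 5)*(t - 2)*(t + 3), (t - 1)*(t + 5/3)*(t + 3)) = t + 3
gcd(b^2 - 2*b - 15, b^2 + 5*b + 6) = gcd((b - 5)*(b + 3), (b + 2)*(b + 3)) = b + 3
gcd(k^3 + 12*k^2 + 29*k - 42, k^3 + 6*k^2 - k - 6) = k^2 + 5*k - 6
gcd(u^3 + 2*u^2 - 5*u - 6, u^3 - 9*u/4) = 1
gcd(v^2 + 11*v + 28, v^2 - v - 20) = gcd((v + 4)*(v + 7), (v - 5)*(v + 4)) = v + 4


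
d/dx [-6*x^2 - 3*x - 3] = -12*x - 3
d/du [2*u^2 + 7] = 4*u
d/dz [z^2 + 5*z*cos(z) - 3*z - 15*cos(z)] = -5*z*sin(z) + 2*z + 15*sin(z) + 5*cos(z) - 3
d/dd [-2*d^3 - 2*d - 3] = -6*d^2 - 2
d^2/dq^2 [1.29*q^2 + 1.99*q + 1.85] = 2.58000000000000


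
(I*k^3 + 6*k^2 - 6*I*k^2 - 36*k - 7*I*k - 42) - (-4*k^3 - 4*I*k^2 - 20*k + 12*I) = 4*k^3 + I*k^3 + 6*k^2 - 2*I*k^2 - 16*k - 7*I*k - 42 - 12*I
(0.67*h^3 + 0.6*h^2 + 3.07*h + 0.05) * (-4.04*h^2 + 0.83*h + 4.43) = -2.7068*h^5 - 1.8679*h^4 - 8.9367*h^3 + 5.0041*h^2 + 13.6416*h + 0.2215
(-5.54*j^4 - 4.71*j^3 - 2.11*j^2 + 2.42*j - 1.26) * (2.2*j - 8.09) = -12.188*j^5 + 34.4566*j^4 + 33.4619*j^3 + 22.3939*j^2 - 22.3498*j + 10.1934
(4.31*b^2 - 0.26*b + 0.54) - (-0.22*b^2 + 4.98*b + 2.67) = 4.53*b^2 - 5.24*b - 2.13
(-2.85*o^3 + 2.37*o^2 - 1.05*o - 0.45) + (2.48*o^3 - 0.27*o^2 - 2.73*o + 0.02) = -0.37*o^3 + 2.1*o^2 - 3.78*o - 0.43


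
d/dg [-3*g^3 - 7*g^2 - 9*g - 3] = -9*g^2 - 14*g - 9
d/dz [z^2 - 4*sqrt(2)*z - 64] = 2*z - 4*sqrt(2)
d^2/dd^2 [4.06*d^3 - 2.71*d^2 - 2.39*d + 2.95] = 24.36*d - 5.42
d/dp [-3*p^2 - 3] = -6*p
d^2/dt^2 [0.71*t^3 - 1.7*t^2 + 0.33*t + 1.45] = 4.26*t - 3.4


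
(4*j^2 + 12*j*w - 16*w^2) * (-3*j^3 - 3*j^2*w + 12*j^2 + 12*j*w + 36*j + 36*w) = -12*j^5 - 48*j^4*w + 48*j^4 + 12*j^3*w^2 + 192*j^3*w + 144*j^3 + 48*j^2*w^3 - 48*j^2*w^2 + 576*j^2*w - 192*j*w^3 - 144*j*w^2 - 576*w^3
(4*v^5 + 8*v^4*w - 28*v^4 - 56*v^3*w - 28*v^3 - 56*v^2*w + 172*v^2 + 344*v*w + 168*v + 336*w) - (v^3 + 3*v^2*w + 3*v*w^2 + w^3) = 4*v^5 + 8*v^4*w - 28*v^4 - 56*v^3*w - 29*v^3 - 59*v^2*w + 172*v^2 - 3*v*w^2 + 344*v*w + 168*v - w^3 + 336*w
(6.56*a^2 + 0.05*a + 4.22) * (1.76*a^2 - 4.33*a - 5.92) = 11.5456*a^4 - 28.3168*a^3 - 31.6245*a^2 - 18.5686*a - 24.9824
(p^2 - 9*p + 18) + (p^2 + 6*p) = 2*p^2 - 3*p + 18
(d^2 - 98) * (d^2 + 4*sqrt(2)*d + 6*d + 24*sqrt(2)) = d^4 + 4*sqrt(2)*d^3 + 6*d^3 - 98*d^2 + 24*sqrt(2)*d^2 - 588*d - 392*sqrt(2)*d - 2352*sqrt(2)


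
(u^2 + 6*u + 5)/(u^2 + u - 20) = (u + 1)/(u - 4)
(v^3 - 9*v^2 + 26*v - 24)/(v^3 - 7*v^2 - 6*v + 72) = (v^2 - 5*v + 6)/(v^2 - 3*v - 18)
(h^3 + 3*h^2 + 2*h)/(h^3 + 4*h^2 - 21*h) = (h^2 + 3*h + 2)/(h^2 + 4*h - 21)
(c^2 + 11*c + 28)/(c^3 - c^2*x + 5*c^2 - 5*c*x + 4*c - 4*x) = (-c - 7)/(-c^2 + c*x - c + x)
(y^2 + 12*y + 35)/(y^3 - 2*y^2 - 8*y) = (y^2 + 12*y + 35)/(y*(y^2 - 2*y - 8))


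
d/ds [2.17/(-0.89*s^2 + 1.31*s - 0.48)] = (3.8626*s - 2.8427)/(0.89*s^2 - 1.31*s + 0.48)^2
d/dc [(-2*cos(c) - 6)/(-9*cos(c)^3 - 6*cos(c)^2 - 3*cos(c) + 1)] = 32*(18*cos(c)^3 + 87*cos(c)^2 + 36*cos(c) + 10)*sin(c)/(-24*sin(c)^2 + 39*cos(c) + 9*cos(3*c) + 20)^2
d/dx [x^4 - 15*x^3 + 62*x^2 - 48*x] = 4*x^3 - 45*x^2 + 124*x - 48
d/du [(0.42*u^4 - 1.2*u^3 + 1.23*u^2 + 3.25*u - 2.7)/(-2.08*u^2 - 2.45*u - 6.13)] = (-1.7472*u^5 - 0.591000000000001*u^4 - 4.4184*u^3 + 25.8145*u^2 - 26.3118*u - 26.5375)/(4.3264*u^4 + 10.192*u^3 + 31.5033*u^2 + 30.037*u + 37.5769)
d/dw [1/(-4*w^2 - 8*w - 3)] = 8*(w + 1)/(4*w^2 + 8*w + 3)^2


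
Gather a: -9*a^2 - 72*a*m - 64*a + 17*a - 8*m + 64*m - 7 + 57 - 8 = -9*a^2 + a*(-72*m - 47) + 56*m + 42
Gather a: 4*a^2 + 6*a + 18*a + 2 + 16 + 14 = 4*a^2 + 24*a + 32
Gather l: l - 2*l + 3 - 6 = -l - 3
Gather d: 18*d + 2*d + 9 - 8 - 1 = 20*d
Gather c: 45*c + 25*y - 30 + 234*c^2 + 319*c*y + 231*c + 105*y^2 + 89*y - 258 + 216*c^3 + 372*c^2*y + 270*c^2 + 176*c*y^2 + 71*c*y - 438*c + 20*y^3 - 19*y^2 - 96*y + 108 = 216*c^3 + c^2*(372*y + 504) + c*(176*y^2 + 390*y - 162) + 20*y^3 + 86*y^2 + 18*y - 180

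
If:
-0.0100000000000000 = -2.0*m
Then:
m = 0.00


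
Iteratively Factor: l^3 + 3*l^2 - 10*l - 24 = (l + 4)*(l^2 - l - 6) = (l - 3)*(l + 4)*(l + 2)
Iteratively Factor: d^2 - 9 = (d + 3)*(d - 3)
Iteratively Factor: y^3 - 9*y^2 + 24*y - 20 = (y - 2)*(y^2 - 7*y + 10) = (y - 5)*(y - 2)*(y - 2)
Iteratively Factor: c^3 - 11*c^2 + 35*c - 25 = (c - 5)*(c^2 - 6*c + 5) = (c - 5)^2*(c - 1)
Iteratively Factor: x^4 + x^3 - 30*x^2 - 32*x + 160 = (x + 4)*(x^3 - 3*x^2 - 18*x + 40) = (x - 2)*(x + 4)*(x^2 - x - 20) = (x - 5)*(x - 2)*(x + 4)*(x + 4)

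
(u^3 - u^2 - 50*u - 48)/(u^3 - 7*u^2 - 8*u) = (u + 6)/u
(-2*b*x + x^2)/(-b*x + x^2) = (2*b - x)/(b - x)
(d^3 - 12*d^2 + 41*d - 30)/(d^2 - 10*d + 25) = (d^2 - 7*d + 6)/(d - 5)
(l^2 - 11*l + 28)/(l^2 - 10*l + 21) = (l - 4)/(l - 3)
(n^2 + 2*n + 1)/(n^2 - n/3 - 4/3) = 3*(n + 1)/(3*n - 4)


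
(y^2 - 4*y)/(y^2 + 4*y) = (y - 4)/(y + 4)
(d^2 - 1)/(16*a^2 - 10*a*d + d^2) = (d^2 - 1)/(16*a^2 - 10*a*d + d^2)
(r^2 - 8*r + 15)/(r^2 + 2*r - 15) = (r - 5)/(r + 5)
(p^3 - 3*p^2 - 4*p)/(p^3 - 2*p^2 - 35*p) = (-p^2 + 3*p + 4)/(-p^2 + 2*p + 35)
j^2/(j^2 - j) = j/(j - 1)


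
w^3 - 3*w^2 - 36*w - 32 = (w - 8)*(w + 1)*(w + 4)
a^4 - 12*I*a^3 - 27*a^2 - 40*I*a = a*(a - 8*I)*(a - 5*I)*(a + I)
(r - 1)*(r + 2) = r^2 + r - 2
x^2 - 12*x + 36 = (x - 6)^2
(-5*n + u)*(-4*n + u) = 20*n^2 - 9*n*u + u^2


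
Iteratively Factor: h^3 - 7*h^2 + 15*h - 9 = (h - 3)*(h^2 - 4*h + 3) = (h - 3)*(h - 1)*(h - 3)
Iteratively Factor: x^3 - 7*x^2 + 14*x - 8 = (x - 2)*(x^2 - 5*x + 4) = (x - 4)*(x - 2)*(x - 1)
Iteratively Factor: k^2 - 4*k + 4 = (k - 2)*(k - 2)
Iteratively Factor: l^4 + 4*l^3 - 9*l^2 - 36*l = (l + 3)*(l^3 + l^2 - 12*l) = (l + 3)*(l + 4)*(l^2 - 3*l) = l*(l + 3)*(l + 4)*(l - 3)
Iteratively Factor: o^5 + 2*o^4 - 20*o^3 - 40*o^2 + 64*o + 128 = (o - 2)*(o^4 + 4*o^3 - 12*o^2 - 64*o - 64) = (o - 4)*(o - 2)*(o^3 + 8*o^2 + 20*o + 16) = (o - 4)*(o - 2)*(o + 2)*(o^2 + 6*o + 8) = (o - 4)*(o - 2)*(o + 2)^2*(o + 4)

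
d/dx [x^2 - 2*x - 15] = 2*x - 2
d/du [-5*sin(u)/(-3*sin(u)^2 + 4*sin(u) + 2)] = 5*(3*cos(u)^2 - 5)*cos(u)/(3*sin(u)^2 - 4*sin(u) - 2)^2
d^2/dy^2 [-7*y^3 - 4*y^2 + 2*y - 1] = -42*y - 8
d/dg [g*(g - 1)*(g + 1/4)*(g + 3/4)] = 4*g^3 - 13*g/8 - 3/16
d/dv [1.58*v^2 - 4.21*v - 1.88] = 3.16*v - 4.21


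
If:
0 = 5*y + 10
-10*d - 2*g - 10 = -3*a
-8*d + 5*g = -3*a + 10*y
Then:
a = -11*g - 140/3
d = -7*g/2 - 15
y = -2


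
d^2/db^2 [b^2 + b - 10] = 2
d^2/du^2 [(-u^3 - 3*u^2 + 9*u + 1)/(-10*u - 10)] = (u^3 + 3*u^2 + 3*u + 11)/(5*(u^3 + 3*u^2 + 3*u + 1))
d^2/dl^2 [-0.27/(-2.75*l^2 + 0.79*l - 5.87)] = (-4.08375*l^2 + 1.17315*l + 0.27*(5.5*l - 0.79)*(11.0*l - 1.58) - 8.71695)/(2.75*l^2 - 0.79*l + 5.87)^3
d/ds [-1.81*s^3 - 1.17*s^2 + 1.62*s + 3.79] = -5.43*s^2 - 2.34*s + 1.62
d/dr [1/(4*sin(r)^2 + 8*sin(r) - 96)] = -(sin(r) + 1)*cos(r)/(2*(sin(r)^2 + 2*sin(r) - 24)^2)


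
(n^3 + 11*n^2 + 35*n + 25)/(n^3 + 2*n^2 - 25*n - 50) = (n^2 + 6*n + 5)/(n^2 - 3*n - 10)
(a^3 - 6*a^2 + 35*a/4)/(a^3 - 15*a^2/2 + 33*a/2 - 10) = a*(2*a - 7)/(2*(a^2 - 5*a + 4))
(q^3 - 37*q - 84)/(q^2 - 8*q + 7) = (q^2 + 7*q + 12)/(q - 1)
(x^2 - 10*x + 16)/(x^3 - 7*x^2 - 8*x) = (x - 2)/(x*(x + 1))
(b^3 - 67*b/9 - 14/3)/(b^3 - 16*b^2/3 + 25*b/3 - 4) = (9*b^2 + 27*b + 14)/(3*(3*b^2 - 7*b + 4))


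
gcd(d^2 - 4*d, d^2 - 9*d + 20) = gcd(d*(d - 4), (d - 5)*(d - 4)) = d - 4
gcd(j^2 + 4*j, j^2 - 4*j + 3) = 1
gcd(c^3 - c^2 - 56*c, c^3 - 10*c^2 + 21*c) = c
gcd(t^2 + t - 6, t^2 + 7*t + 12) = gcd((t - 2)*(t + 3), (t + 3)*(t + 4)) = t + 3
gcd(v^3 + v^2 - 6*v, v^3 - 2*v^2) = v^2 - 2*v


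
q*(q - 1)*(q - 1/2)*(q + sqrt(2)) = q^4 - 3*q^3/2 + sqrt(2)*q^3 - 3*sqrt(2)*q^2/2 + q^2/2 + sqrt(2)*q/2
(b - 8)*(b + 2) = b^2 - 6*b - 16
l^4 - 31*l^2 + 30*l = l*(l - 5)*(l - 1)*(l + 6)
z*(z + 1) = z^2 + z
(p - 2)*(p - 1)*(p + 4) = p^3 + p^2 - 10*p + 8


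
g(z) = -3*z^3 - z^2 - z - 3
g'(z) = -9*z^2 - 2*z - 1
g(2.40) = -52.63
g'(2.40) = -57.64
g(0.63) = -4.78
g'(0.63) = -5.83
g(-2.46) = 38.07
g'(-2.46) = -50.54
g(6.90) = -1043.04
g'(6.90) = -443.29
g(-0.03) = -2.97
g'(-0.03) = -0.95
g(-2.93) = 66.81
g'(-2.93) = -72.40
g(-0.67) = -1.88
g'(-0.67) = -3.70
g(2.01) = -33.41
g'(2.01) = -41.38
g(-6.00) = 615.00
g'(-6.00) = -313.00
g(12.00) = -5343.00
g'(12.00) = -1321.00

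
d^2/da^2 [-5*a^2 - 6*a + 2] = -10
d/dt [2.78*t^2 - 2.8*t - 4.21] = 5.56*t - 2.8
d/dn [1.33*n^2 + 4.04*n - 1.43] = 2.66*n + 4.04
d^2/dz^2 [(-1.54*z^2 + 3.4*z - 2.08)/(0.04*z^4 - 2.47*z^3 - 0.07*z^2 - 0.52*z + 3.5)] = (-0.014784*z^8 + 0.978191999999999*z^7 - 24.240676*z^6 + 130.181976*z^5 - 131.179896*z^4 - 210.075744*z^3 + 337.856136*z^2 - 103.345872*z - 27.498064)/(6.4e-5*z^12 - 0.011856*z^11 + 0.731772*z^10 - 15.030223*z^9 - 0.955545*z^8 - 11.619777*z^7 + 63.493307*z^6 + 1.182792*z^5 + 28.437066*z^4 - 90.148708*z^3 + 0.2667*z^2 - 19.11*z + 42.875)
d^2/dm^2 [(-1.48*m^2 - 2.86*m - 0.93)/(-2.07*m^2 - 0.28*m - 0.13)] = (7.105427357601e-15*m^4 + 22.794012*m^3 + 21.520134*m^2 - 1.383588*m - 0.512886)/(8.869743*m^6 + 3.599316*m^5 + 2.157975*m^4 + 0.47404*m^3 + 0.135525*m^2 + 0.014196*m + 0.002197)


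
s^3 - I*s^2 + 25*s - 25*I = (s - 5*I)*(s - I)*(s + 5*I)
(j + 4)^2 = j^2 + 8*j + 16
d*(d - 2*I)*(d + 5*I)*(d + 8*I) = d^4 + 11*I*d^3 - 14*d^2 + 80*I*d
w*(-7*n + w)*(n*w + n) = -7*n^2*w^2 - 7*n^2*w + n*w^3 + n*w^2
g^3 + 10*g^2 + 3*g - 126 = (g - 3)*(g + 6)*(g + 7)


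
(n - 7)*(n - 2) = n^2 - 9*n + 14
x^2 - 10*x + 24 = (x - 6)*(x - 4)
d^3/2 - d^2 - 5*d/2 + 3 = (d/2 + 1)*(d - 3)*(d - 1)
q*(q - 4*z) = q^2 - 4*q*z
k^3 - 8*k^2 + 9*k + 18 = (k - 6)*(k - 3)*(k + 1)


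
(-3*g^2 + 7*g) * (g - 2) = -3*g^3 + 13*g^2 - 14*g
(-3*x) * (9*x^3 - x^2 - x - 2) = -27*x^4 + 3*x^3 + 3*x^2 + 6*x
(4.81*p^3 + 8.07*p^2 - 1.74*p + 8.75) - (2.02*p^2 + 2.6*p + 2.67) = 4.81*p^3 + 6.05*p^2 - 4.34*p + 6.08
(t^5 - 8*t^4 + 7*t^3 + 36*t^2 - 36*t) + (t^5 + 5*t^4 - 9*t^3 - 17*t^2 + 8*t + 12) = 2*t^5 - 3*t^4 - 2*t^3 + 19*t^2 - 28*t + 12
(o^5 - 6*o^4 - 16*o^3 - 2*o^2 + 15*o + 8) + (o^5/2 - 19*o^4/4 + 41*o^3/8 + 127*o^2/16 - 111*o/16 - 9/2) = 3*o^5/2 - 43*o^4/4 - 87*o^3/8 + 95*o^2/16 + 129*o/16 + 7/2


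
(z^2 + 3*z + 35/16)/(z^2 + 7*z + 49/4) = (16*z^2 + 48*z + 35)/(4*(4*z^2 + 28*z + 49))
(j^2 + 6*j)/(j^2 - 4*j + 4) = j*(j + 6)/(j^2 - 4*j + 4)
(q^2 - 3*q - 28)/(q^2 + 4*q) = (q - 7)/q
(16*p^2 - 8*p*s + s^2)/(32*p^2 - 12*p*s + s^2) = (4*p - s)/(8*p - s)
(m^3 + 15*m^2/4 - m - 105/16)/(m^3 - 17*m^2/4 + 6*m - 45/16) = (4*m^2 + 20*m + 21)/(4*m^2 - 12*m + 9)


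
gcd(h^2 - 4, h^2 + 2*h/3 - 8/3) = h + 2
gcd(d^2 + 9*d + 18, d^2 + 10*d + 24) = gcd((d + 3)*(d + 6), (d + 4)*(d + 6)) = d + 6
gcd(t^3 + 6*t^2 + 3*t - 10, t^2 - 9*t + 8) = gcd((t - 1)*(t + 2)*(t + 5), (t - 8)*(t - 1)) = t - 1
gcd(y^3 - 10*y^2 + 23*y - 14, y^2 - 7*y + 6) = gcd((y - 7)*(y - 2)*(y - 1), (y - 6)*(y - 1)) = y - 1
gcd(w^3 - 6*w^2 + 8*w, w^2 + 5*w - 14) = w - 2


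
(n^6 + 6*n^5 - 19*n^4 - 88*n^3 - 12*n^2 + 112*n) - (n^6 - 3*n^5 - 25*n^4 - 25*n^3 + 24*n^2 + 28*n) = 9*n^5 + 6*n^4 - 63*n^3 - 36*n^2 + 84*n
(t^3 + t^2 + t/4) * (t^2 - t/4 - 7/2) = t^5 + 3*t^4/4 - 7*t^3/2 - 57*t^2/16 - 7*t/8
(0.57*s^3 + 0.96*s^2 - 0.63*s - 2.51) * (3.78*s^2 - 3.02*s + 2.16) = 2.1546*s^5 + 1.9074*s^4 - 4.0494*s^3 - 5.5116*s^2 + 6.2194*s - 5.4216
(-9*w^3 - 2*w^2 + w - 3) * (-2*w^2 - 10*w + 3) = 18*w^5 + 94*w^4 - 9*w^3 - 10*w^2 + 33*w - 9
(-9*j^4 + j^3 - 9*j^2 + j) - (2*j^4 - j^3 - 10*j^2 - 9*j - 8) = -11*j^4 + 2*j^3 + j^2 + 10*j + 8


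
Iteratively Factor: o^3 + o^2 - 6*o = (o + 3)*(o^2 - 2*o) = o*(o + 3)*(o - 2)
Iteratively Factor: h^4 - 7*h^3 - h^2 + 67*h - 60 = (h - 5)*(h^3 - 2*h^2 - 11*h + 12) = (h - 5)*(h + 3)*(h^2 - 5*h + 4) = (h - 5)*(h - 1)*(h + 3)*(h - 4)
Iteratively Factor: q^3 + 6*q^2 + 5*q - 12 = (q - 1)*(q^2 + 7*q + 12) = (q - 1)*(q + 4)*(q + 3)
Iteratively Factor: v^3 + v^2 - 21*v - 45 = (v + 3)*(v^2 - 2*v - 15) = (v - 5)*(v + 3)*(v + 3)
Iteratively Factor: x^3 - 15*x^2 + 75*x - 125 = (x - 5)*(x^2 - 10*x + 25) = (x - 5)^2*(x - 5)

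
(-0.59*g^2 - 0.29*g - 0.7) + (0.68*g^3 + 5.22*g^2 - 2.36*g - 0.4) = 0.68*g^3 + 4.63*g^2 - 2.65*g - 1.1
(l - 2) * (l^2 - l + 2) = l^3 - 3*l^2 + 4*l - 4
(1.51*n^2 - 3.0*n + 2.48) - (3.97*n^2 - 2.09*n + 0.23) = -2.46*n^2 - 0.91*n + 2.25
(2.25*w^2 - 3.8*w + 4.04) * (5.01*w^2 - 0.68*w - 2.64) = 11.2725*w^4 - 20.568*w^3 + 16.8844*w^2 + 7.2848*w - 10.6656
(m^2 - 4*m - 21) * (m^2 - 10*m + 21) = m^4 - 14*m^3 + 40*m^2 + 126*m - 441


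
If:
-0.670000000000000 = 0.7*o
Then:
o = -0.96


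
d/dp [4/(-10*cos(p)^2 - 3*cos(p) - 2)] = -4*(20*cos(p) + 3)*sin(p)/(10*cos(p)^2 + 3*cos(p) + 2)^2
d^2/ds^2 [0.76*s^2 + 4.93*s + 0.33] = 1.52000000000000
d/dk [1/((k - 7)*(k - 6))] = (13 - 2*k)/(k^4 - 26*k^3 + 253*k^2 - 1092*k + 1764)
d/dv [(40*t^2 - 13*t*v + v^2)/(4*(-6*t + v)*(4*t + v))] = t*(392*t^2 - 128*t*v + 11*v^2)/(4*(576*t^4 + 96*t^3*v - 44*t^2*v^2 - 4*t*v^3 + v^4))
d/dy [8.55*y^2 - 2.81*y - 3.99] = 17.1*y - 2.81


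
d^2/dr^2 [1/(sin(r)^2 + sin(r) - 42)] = (-4*sin(r)^4 - 3*sin(r)^3 - 163*sin(r)^2 - 36*sin(r) + 86)/(sin(r)^2 + sin(r) - 42)^3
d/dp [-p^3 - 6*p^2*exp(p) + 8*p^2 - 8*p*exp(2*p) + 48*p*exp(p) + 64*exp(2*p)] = -6*p^2*exp(p) - 3*p^2 - 16*p*exp(2*p) + 36*p*exp(p) + 16*p + 120*exp(2*p) + 48*exp(p)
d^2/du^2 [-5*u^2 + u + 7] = -10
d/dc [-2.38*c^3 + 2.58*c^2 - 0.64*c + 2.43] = -7.14*c^2 + 5.16*c - 0.64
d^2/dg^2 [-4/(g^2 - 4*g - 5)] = 8*(-g^2 + 4*g + 4*(g - 2)^2 + 5)/(-g^2 + 4*g + 5)^3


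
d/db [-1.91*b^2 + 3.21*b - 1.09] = 3.21 - 3.82*b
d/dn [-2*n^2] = -4*n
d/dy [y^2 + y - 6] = 2*y + 1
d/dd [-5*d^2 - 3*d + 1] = -10*d - 3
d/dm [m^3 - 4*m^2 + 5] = m*(3*m - 8)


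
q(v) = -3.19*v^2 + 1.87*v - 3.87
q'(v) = 1.87 - 6.38*v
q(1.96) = -12.46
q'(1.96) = -10.63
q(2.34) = -16.96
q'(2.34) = -13.06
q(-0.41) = -5.17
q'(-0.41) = 4.49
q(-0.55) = -5.86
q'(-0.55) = 5.38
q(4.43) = -58.19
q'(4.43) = -26.39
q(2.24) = -15.69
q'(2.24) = -12.42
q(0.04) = -3.80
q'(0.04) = 1.61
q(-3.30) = -44.78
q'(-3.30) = 22.92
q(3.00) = -26.97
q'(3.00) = -17.27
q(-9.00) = -279.09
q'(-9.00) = 59.29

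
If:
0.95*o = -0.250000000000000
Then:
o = -0.26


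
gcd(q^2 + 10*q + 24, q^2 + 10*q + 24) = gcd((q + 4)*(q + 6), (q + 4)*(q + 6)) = q^2 + 10*q + 24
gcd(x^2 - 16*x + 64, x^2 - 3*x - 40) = x - 8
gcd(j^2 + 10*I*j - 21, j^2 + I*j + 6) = j + 3*I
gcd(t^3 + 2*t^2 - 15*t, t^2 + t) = t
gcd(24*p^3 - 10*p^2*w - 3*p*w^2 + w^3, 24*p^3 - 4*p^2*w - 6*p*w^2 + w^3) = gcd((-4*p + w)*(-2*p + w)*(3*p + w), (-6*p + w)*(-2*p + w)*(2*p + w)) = 2*p - w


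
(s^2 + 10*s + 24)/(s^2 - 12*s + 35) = (s^2 + 10*s + 24)/(s^2 - 12*s + 35)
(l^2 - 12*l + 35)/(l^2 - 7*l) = (l - 5)/l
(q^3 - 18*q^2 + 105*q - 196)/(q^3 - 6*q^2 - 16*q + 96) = (q^2 - 14*q + 49)/(q^2 - 2*q - 24)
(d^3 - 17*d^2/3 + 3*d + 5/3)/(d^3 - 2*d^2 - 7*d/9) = 3*(d^2 - 6*d + 5)/(d*(3*d - 7))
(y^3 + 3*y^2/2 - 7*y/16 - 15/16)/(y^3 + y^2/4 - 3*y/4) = (y + 5/4)/y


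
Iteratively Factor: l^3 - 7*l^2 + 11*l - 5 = (l - 5)*(l^2 - 2*l + 1) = (l - 5)*(l - 1)*(l - 1)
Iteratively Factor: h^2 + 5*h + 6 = (h + 3)*(h + 2)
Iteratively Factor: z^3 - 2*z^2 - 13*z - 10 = (z - 5)*(z^2 + 3*z + 2) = (z - 5)*(z + 1)*(z + 2)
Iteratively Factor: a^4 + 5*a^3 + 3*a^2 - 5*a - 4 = (a + 1)*(a^3 + 4*a^2 - a - 4) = (a + 1)^2*(a^2 + 3*a - 4) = (a + 1)^2*(a + 4)*(a - 1)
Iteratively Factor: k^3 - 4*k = (k - 2)*(k^2 + 2*k) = k*(k - 2)*(k + 2)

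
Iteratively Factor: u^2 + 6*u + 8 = (u + 2)*(u + 4)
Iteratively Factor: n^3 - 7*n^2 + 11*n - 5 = (n - 5)*(n^2 - 2*n + 1) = (n - 5)*(n - 1)*(n - 1)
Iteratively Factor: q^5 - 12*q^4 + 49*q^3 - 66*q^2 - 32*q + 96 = (q - 3)*(q^4 - 9*q^3 + 22*q^2 - 32) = (q - 4)*(q - 3)*(q^3 - 5*q^2 + 2*q + 8) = (q - 4)*(q - 3)*(q + 1)*(q^2 - 6*q + 8) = (q - 4)^2*(q - 3)*(q + 1)*(q - 2)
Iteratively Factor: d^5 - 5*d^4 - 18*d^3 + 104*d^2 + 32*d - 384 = (d + 2)*(d^4 - 7*d^3 - 4*d^2 + 112*d - 192) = (d - 4)*(d + 2)*(d^3 - 3*d^2 - 16*d + 48) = (d - 4)*(d - 3)*(d + 2)*(d^2 - 16) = (d - 4)^2*(d - 3)*(d + 2)*(d + 4)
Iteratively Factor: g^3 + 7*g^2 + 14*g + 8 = (g + 1)*(g^2 + 6*g + 8) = (g + 1)*(g + 2)*(g + 4)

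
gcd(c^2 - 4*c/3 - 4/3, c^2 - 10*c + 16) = c - 2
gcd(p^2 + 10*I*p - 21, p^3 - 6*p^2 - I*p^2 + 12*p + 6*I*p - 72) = p + 3*I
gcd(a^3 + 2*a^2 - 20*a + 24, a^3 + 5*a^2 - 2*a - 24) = a - 2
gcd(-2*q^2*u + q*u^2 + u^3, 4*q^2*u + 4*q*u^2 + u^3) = 2*q*u + u^2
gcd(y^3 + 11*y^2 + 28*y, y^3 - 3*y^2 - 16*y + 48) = y + 4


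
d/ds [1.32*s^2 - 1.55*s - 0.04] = 2.64*s - 1.55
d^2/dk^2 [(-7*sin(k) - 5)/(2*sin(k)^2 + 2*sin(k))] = (7*sin(k) + 6 - 5/sin(k) - 20/sin(k)^2 - 10/sin(k)^3)/(2*(sin(k) + 1)^2)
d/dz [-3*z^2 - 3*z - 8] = -6*z - 3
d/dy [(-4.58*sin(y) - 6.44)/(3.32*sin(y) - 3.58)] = 37.7772*cos(y)/(3.32*sin(y) - 3.58)^2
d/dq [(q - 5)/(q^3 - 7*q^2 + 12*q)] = (q*(q^2 - 7*q + 12) - (q - 5)*(3*q^2 - 14*q + 12))/(q^2*(q^2 - 7*q + 12)^2)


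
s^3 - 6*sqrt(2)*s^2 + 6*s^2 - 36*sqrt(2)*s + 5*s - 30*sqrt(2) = (s + 1)*(s + 5)*(s - 6*sqrt(2))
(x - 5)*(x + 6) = x^2 + x - 30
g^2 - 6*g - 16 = (g - 8)*(g + 2)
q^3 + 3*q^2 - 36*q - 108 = (q - 6)*(q + 3)*(q + 6)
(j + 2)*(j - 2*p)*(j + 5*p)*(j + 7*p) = j^4 + 10*j^3*p + 2*j^3 + 11*j^2*p^2 + 20*j^2*p - 70*j*p^3 + 22*j*p^2 - 140*p^3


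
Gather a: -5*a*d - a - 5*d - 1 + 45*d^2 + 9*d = a*(-5*d - 1) + 45*d^2 + 4*d - 1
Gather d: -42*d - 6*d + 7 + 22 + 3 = 32 - 48*d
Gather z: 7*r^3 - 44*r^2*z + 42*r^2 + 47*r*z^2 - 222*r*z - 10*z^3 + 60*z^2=7*r^3 + 42*r^2 - 10*z^3 + z^2*(47*r + 60) + z*(-44*r^2 - 222*r)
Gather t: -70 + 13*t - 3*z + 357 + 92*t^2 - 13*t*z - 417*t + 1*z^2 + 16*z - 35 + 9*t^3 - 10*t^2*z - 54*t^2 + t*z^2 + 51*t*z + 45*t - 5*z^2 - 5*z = 9*t^3 + t^2*(38 - 10*z) + t*(z^2 + 38*z - 359) - 4*z^2 + 8*z + 252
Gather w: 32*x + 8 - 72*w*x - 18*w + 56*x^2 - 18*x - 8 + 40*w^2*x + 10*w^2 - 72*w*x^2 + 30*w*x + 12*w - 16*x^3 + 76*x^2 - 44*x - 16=w^2*(40*x + 10) + w*(-72*x^2 - 42*x - 6) - 16*x^3 + 132*x^2 - 30*x - 16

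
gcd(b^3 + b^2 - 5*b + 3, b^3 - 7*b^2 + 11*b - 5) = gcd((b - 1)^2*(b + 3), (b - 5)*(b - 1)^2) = b^2 - 2*b + 1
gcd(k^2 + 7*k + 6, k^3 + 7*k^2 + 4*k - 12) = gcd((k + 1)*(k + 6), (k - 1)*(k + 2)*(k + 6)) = k + 6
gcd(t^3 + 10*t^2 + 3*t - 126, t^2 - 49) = t + 7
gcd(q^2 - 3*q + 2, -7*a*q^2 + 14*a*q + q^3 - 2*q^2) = q - 2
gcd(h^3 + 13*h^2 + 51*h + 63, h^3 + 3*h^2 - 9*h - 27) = h^2 + 6*h + 9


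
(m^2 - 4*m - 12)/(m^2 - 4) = (m - 6)/(m - 2)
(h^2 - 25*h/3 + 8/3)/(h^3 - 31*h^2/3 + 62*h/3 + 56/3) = (3*h^2 - 25*h + 8)/(3*h^3 - 31*h^2 + 62*h + 56)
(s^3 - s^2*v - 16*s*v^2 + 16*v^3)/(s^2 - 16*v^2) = s - v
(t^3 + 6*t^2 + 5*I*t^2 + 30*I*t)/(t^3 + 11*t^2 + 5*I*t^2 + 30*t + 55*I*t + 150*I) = t/(t + 5)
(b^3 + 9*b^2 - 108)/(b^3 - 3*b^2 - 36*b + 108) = (b + 6)/(b - 6)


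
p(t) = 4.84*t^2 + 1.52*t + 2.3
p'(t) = 9.68*t + 1.52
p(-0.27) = 2.24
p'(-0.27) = -1.09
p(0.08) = 2.45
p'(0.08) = 2.29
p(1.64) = 17.81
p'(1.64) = 17.40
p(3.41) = 63.76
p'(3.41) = 34.53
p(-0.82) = 4.31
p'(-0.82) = -6.42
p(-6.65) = 206.23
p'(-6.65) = -62.85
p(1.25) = 11.76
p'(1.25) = 13.62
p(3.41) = 63.76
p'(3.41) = 34.53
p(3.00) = 50.42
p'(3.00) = 30.56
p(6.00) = 185.66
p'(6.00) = 59.60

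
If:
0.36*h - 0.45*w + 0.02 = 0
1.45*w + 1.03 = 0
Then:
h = -0.94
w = -0.71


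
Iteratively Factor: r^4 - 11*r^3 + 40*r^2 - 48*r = (r - 4)*(r^3 - 7*r^2 + 12*r) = (r - 4)*(r - 3)*(r^2 - 4*r) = (r - 4)^2*(r - 3)*(r)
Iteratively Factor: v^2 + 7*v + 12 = (v + 3)*(v + 4)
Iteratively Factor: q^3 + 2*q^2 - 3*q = (q + 3)*(q^2 - q) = q*(q + 3)*(q - 1)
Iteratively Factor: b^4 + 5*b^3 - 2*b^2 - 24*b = (b + 4)*(b^3 + b^2 - 6*b) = b*(b + 4)*(b^2 + b - 6) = b*(b + 3)*(b + 4)*(b - 2)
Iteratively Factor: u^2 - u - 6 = (u + 2)*(u - 3)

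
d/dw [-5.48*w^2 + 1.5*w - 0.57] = 1.5 - 10.96*w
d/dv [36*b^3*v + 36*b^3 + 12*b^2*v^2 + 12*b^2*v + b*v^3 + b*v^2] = b*(36*b^2 + 24*b*v + 12*b + 3*v^2 + 2*v)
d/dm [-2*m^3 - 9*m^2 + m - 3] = -6*m^2 - 18*m + 1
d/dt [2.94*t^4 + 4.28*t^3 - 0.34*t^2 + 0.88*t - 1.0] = 11.76*t^3 + 12.84*t^2 - 0.68*t + 0.88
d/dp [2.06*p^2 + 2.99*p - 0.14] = 4.12*p + 2.99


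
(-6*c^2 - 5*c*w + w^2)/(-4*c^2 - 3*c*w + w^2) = (-6*c + w)/(-4*c + w)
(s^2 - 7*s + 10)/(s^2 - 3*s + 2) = (s - 5)/(s - 1)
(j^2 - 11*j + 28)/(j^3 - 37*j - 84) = (j - 4)/(j^2 + 7*j + 12)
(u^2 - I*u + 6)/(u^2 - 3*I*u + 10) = (u - 3*I)/(u - 5*I)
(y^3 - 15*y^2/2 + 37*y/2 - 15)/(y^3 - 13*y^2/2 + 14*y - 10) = (y - 3)/(y - 2)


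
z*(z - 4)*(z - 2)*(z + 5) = z^4 - z^3 - 22*z^2 + 40*z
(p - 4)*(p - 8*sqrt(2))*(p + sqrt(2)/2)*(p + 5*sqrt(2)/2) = p^4 - 5*sqrt(2)*p^3 - 4*p^3 - 91*p^2/2 + 20*sqrt(2)*p^2 - 20*sqrt(2)*p + 182*p + 80*sqrt(2)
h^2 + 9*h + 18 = (h + 3)*(h + 6)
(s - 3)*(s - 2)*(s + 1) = s^3 - 4*s^2 + s + 6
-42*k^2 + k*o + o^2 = (-6*k + o)*(7*k + o)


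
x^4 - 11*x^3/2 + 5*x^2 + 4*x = x*(x - 4)*(x - 2)*(x + 1/2)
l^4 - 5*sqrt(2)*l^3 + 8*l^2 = l^2*(l - 4*sqrt(2))*(l - sqrt(2))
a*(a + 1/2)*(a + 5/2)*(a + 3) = a^4 + 6*a^3 + 41*a^2/4 + 15*a/4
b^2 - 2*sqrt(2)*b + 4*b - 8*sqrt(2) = (b + 4)*(b - 2*sqrt(2))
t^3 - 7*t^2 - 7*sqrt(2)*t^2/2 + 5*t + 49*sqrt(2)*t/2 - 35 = (t - 7)*(t - 5*sqrt(2)/2)*(t - sqrt(2))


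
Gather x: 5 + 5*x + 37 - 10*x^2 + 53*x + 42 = -10*x^2 + 58*x + 84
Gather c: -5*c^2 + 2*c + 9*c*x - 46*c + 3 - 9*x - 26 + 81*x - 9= -5*c^2 + c*(9*x - 44) + 72*x - 32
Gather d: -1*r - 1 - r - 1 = -2*r - 2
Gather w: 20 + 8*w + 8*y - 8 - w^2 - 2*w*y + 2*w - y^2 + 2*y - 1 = -w^2 + w*(10 - 2*y) - y^2 + 10*y + 11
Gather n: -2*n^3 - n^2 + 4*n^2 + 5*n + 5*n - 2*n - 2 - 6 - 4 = -2*n^3 + 3*n^2 + 8*n - 12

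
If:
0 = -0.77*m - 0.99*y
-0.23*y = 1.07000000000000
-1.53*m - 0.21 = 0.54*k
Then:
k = -17.34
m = 5.98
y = -4.65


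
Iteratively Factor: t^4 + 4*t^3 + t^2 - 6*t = (t)*(t^3 + 4*t^2 + t - 6) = t*(t + 2)*(t^2 + 2*t - 3) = t*(t + 2)*(t + 3)*(t - 1)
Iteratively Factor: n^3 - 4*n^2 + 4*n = (n - 2)*(n^2 - 2*n) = n*(n - 2)*(n - 2)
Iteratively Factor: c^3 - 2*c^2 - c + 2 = (c + 1)*(c^2 - 3*c + 2) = (c - 1)*(c + 1)*(c - 2)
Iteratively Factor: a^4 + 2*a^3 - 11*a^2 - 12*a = (a)*(a^3 + 2*a^2 - 11*a - 12) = a*(a + 4)*(a^2 - 2*a - 3) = a*(a - 3)*(a + 4)*(a + 1)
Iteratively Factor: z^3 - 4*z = (z + 2)*(z^2 - 2*z) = z*(z + 2)*(z - 2)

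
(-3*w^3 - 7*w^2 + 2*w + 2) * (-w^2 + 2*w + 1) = 3*w^5 + w^4 - 19*w^3 - 5*w^2 + 6*w + 2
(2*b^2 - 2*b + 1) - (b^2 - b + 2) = b^2 - b - 1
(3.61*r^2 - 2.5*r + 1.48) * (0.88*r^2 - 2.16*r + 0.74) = 3.1768*r^4 - 9.9976*r^3 + 9.3738*r^2 - 5.0468*r + 1.0952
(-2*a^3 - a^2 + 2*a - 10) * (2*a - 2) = -4*a^4 + 2*a^3 + 6*a^2 - 24*a + 20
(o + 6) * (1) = o + 6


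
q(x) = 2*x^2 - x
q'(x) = 4*x - 1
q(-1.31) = 4.74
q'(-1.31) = -6.24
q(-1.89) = 9.03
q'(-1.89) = -8.56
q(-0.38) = 0.67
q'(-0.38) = -2.52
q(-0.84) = 2.25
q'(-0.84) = -4.36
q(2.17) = 7.25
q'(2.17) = 7.68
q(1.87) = 5.12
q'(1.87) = 6.48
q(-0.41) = 0.75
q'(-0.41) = -2.64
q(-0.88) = 2.43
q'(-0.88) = -4.52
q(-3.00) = 21.00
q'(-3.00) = -13.00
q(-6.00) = 78.00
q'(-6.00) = -25.00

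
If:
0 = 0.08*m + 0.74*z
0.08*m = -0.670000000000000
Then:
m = -8.38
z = 0.91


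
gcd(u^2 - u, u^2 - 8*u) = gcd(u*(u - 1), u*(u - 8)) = u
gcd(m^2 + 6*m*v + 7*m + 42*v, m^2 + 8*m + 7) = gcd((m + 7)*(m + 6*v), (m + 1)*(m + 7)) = m + 7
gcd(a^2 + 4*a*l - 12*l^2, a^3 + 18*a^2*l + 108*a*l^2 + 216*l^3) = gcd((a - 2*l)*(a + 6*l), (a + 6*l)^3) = a + 6*l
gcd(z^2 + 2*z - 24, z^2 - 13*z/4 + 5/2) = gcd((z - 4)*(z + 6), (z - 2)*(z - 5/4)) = 1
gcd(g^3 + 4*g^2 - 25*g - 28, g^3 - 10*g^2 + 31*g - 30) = 1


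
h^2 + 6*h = h*(h + 6)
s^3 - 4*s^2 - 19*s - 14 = (s - 7)*(s + 1)*(s + 2)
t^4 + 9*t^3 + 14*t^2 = t^2*(t + 2)*(t + 7)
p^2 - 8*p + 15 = (p - 5)*(p - 3)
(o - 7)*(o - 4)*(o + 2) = o^3 - 9*o^2 + 6*o + 56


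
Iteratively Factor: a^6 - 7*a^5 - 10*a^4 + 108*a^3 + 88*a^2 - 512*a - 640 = (a - 4)*(a^5 - 3*a^4 - 22*a^3 + 20*a^2 + 168*a + 160) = (a - 4)*(a + 2)*(a^4 - 5*a^3 - 12*a^2 + 44*a + 80) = (a - 4)*(a + 2)^2*(a^3 - 7*a^2 + 2*a + 40) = (a - 4)^2*(a + 2)^2*(a^2 - 3*a - 10) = (a - 5)*(a - 4)^2*(a + 2)^2*(a + 2)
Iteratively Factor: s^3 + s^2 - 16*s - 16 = (s - 4)*(s^2 + 5*s + 4) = (s - 4)*(s + 4)*(s + 1)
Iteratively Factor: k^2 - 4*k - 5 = (k + 1)*(k - 5)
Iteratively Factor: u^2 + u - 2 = (u - 1)*(u + 2)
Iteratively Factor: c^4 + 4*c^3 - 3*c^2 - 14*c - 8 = (c + 1)*(c^3 + 3*c^2 - 6*c - 8) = (c + 1)*(c + 4)*(c^2 - c - 2) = (c - 2)*(c + 1)*(c + 4)*(c + 1)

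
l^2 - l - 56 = (l - 8)*(l + 7)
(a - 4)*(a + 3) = a^2 - a - 12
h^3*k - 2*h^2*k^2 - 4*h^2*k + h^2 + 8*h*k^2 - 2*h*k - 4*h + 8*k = (h - 4)*(h - 2*k)*(h*k + 1)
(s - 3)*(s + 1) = s^2 - 2*s - 3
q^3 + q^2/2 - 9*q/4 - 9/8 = (q - 3/2)*(q + 1/2)*(q + 3/2)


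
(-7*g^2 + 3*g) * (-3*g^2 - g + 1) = 21*g^4 - 2*g^3 - 10*g^2 + 3*g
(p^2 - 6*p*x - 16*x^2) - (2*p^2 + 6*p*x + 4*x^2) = -p^2 - 12*p*x - 20*x^2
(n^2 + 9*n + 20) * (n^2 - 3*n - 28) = n^4 + 6*n^3 - 35*n^2 - 312*n - 560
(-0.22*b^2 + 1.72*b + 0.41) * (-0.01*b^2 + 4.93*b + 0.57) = 0.0022*b^4 - 1.1018*b^3 + 8.3501*b^2 + 3.0017*b + 0.2337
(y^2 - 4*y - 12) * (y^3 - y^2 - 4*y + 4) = y^5 - 5*y^4 - 12*y^3 + 32*y^2 + 32*y - 48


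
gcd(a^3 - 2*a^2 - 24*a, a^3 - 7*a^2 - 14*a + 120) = a^2 - 2*a - 24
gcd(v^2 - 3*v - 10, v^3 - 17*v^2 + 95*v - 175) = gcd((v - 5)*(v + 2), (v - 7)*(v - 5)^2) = v - 5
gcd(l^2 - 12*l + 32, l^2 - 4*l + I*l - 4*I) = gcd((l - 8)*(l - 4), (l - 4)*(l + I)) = l - 4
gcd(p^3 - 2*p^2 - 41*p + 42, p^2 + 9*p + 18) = p + 6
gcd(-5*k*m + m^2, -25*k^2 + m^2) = 5*k - m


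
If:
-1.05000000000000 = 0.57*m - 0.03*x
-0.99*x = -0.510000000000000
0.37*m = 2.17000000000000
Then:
No Solution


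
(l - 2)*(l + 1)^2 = l^3 - 3*l - 2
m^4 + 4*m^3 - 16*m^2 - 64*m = m*(m - 4)*(m + 4)^2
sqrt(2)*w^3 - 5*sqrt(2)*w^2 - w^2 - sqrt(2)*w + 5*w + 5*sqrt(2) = (w - 5)*(w - sqrt(2))*(sqrt(2)*w + 1)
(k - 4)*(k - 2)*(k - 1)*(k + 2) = k^4 - 5*k^3 + 20*k - 16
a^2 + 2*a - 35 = (a - 5)*(a + 7)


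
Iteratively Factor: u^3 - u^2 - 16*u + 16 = (u - 1)*(u^2 - 16) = (u - 4)*(u - 1)*(u + 4)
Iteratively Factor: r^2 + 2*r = (r)*(r + 2)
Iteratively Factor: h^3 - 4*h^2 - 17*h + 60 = (h - 5)*(h^2 + h - 12) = (h - 5)*(h - 3)*(h + 4)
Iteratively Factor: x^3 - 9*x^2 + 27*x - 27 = (x - 3)*(x^2 - 6*x + 9) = (x - 3)^2*(x - 3)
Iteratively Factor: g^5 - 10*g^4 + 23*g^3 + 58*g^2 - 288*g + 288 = (g - 4)*(g^4 - 6*g^3 - g^2 + 54*g - 72) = (g - 4)*(g - 3)*(g^3 - 3*g^2 - 10*g + 24) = (g - 4)*(g - 3)*(g + 3)*(g^2 - 6*g + 8) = (g - 4)*(g - 3)*(g - 2)*(g + 3)*(g - 4)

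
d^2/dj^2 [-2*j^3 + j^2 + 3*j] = 2 - 12*j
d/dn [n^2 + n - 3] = 2*n + 1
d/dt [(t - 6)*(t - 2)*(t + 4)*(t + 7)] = 4*t^3 + 9*t^2 - 96*t - 92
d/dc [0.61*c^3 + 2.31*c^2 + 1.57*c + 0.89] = 1.83*c^2 + 4.62*c + 1.57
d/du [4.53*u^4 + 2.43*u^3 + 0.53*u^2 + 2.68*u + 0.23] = 18.12*u^3 + 7.29*u^2 + 1.06*u + 2.68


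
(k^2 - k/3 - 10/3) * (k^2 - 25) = k^4 - k^3/3 - 85*k^2/3 + 25*k/3 + 250/3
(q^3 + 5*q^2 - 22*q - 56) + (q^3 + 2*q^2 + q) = 2*q^3 + 7*q^2 - 21*q - 56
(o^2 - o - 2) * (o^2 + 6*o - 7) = o^4 + 5*o^3 - 15*o^2 - 5*o + 14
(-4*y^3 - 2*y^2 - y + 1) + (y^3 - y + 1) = -3*y^3 - 2*y^2 - 2*y + 2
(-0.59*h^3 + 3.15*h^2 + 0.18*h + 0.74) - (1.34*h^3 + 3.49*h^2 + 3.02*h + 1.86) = -1.93*h^3 - 0.34*h^2 - 2.84*h - 1.12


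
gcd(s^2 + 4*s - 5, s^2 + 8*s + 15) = s + 5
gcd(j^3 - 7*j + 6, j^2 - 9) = j + 3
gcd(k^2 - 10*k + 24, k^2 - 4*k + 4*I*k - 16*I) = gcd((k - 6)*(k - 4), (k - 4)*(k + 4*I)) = k - 4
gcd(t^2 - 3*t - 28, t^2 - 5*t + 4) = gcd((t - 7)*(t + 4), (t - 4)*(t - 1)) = 1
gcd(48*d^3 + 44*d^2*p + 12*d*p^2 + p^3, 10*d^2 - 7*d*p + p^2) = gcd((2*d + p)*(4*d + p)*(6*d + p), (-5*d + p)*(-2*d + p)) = 1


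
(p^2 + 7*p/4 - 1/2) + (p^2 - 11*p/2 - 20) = 2*p^2 - 15*p/4 - 41/2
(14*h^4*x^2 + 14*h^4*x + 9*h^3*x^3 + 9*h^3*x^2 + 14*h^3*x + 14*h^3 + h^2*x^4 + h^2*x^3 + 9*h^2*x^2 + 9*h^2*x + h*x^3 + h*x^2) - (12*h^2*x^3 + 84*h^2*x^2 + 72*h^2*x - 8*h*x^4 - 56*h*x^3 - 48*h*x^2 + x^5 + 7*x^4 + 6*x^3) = 14*h^4*x^2 + 14*h^4*x + 9*h^3*x^3 + 9*h^3*x^2 + 14*h^3*x + 14*h^3 + h^2*x^4 - 11*h^2*x^3 - 75*h^2*x^2 - 63*h^2*x + 8*h*x^4 + 57*h*x^3 + 49*h*x^2 - x^5 - 7*x^4 - 6*x^3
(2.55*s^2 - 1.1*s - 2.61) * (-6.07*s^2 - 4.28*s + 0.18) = -15.4785*s^4 - 4.237*s^3 + 21.0097*s^2 + 10.9728*s - 0.4698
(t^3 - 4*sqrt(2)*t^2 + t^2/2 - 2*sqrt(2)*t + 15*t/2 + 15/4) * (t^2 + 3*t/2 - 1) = t^5 - 4*sqrt(2)*t^4 + 2*t^4 - 8*sqrt(2)*t^3 + 29*t^3/4 + sqrt(2)*t^2 + 29*t^2/2 - 15*t/8 + 2*sqrt(2)*t - 15/4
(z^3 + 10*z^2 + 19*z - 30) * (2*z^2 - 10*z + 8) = 2*z^5 + 10*z^4 - 54*z^3 - 170*z^2 + 452*z - 240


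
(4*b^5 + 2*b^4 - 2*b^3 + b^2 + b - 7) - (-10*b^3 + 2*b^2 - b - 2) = 4*b^5 + 2*b^4 + 8*b^3 - b^2 + 2*b - 5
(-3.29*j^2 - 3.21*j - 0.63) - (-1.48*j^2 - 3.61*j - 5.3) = -1.81*j^2 + 0.4*j + 4.67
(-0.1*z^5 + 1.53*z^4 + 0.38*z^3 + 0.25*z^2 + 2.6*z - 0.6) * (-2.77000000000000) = 0.277*z^5 - 4.2381*z^4 - 1.0526*z^3 - 0.6925*z^2 - 7.202*z + 1.662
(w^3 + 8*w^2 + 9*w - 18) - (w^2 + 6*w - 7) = w^3 + 7*w^2 + 3*w - 11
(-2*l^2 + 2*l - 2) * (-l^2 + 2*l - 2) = 2*l^4 - 6*l^3 + 10*l^2 - 8*l + 4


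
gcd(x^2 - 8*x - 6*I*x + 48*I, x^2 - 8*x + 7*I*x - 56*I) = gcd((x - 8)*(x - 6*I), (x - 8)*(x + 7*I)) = x - 8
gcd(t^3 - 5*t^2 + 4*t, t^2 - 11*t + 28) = t - 4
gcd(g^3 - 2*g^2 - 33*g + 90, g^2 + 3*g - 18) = g^2 + 3*g - 18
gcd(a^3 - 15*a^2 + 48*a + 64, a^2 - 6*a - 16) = a - 8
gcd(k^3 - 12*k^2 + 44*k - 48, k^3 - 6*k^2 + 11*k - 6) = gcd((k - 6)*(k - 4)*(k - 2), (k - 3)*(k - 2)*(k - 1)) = k - 2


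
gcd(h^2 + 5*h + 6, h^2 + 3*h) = h + 3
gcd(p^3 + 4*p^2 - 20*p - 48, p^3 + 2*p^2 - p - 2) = p + 2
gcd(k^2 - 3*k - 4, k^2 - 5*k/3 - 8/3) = k + 1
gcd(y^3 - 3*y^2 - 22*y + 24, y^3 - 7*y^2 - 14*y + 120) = y^2 - 2*y - 24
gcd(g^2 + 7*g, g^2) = g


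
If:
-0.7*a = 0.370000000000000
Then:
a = -0.53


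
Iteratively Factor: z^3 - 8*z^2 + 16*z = (z - 4)*(z^2 - 4*z) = (z - 4)^2*(z)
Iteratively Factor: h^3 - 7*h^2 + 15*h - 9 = (h - 3)*(h^2 - 4*h + 3) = (h - 3)*(h - 1)*(h - 3)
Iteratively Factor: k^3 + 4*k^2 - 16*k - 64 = (k - 4)*(k^2 + 8*k + 16) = (k - 4)*(k + 4)*(k + 4)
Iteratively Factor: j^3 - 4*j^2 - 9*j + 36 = (j - 3)*(j^2 - j - 12) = (j - 4)*(j - 3)*(j + 3)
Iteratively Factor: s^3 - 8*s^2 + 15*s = (s - 3)*(s^2 - 5*s) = s*(s - 3)*(s - 5)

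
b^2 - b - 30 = (b - 6)*(b + 5)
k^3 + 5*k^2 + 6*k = k*(k + 2)*(k + 3)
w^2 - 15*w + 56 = (w - 8)*(w - 7)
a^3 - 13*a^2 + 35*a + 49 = (a - 7)^2*(a + 1)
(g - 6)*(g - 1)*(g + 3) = g^3 - 4*g^2 - 15*g + 18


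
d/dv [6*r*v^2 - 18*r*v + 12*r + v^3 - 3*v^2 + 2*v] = 12*r*v - 18*r + 3*v^2 - 6*v + 2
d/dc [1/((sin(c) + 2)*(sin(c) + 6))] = -2*(sin(c) + 4)*cos(c)/((sin(c) + 2)^2*(sin(c) + 6)^2)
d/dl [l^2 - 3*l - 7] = 2*l - 3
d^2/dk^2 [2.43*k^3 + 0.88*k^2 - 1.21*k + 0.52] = 14.58*k + 1.76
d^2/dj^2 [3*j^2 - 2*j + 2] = 6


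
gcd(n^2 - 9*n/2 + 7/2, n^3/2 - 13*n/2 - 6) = 1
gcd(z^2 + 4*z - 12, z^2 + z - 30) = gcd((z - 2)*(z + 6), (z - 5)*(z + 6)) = z + 6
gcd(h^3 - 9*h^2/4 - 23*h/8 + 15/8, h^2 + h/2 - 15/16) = h + 5/4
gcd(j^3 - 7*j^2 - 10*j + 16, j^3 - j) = j - 1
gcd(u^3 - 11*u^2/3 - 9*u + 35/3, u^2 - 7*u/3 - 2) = 1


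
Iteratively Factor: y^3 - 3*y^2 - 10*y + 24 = (y - 2)*(y^2 - y - 12) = (y - 2)*(y + 3)*(y - 4)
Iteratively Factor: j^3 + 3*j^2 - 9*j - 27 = (j + 3)*(j^2 - 9) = (j - 3)*(j + 3)*(j + 3)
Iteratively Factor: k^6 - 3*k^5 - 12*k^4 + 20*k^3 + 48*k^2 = (k - 3)*(k^5 - 12*k^3 - 16*k^2) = (k - 3)*(k + 2)*(k^4 - 2*k^3 - 8*k^2) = (k - 4)*(k - 3)*(k + 2)*(k^3 + 2*k^2) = k*(k - 4)*(k - 3)*(k + 2)*(k^2 + 2*k) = k^2*(k - 4)*(k - 3)*(k + 2)*(k + 2)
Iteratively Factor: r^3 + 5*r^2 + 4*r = (r)*(r^2 + 5*r + 4) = r*(r + 4)*(r + 1)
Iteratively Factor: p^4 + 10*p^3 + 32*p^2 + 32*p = (p + 4)*(p^3 + 6*p^2 + 8*p) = (p + 2)*(p + 4)*(p^2 + 4*p) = (p + 2)*(p + 4)^2*(p)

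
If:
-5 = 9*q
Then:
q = -5/9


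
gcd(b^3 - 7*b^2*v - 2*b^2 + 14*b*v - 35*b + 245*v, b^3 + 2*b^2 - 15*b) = b + 5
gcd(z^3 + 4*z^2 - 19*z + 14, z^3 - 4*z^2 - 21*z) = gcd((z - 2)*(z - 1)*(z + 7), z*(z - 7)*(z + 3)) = 1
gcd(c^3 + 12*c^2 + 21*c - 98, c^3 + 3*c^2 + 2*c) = 1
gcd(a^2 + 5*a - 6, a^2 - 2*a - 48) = a + 6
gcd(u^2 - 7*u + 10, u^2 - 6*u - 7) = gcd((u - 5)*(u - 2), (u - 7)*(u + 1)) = 1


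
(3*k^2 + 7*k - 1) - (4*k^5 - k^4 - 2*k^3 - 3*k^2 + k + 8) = -4*k^5 + k^4 + 2*k^3 + 6*k^2 + 6*k - 9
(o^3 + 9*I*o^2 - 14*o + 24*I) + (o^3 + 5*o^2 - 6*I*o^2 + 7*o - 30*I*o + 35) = 2*o^3 + 5*o^2 + 3*I*o^2 - 7*o - 30*I*o + 35 + 24*I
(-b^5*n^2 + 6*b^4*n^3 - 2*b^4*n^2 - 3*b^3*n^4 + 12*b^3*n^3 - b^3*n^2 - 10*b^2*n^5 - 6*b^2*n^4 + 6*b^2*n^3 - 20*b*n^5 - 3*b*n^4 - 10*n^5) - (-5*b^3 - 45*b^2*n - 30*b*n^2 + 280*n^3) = -b^5*n^2 + 6*b^4*n^3 - 2*b^4*n^2 - 3*b^3*n^4 + 12*b^3*n^3 - b^3*n^2 + 5*b^3 - 10*b^2*n^5 - 6*b^2*n^4 + 6*b^2*n^3 + 45*b^2*n - 20*b*n^5 - 3*b*n^4 + 30*b*n^2 - 10*n^5 - 280*n^3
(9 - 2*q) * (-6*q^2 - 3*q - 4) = 12*q^3 - 48*q^2 - 19*q - 36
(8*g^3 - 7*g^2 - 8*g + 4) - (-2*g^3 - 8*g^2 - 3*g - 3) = 10*g^3 + g^2 - 5*g + 7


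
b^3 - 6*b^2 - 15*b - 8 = (b - 8)*(b + 1)^2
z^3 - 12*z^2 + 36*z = z*(z - 6)^2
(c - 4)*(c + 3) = c^2 - c - 12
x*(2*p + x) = 2*p*x + x^2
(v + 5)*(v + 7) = v^2 + 12*v + 35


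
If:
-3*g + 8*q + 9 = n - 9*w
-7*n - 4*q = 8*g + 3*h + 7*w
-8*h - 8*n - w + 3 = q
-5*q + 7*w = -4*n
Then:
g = 254*w/213 + 249/284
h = 1972*w/639 + 475/284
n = -1967*w/639 - 335/284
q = -679*w/639 - 67/71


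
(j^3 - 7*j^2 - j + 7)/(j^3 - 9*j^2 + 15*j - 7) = (j + 1)/(j - 1)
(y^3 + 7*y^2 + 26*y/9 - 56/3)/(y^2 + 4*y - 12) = (y^2 + y - 28/9)/(y - 2)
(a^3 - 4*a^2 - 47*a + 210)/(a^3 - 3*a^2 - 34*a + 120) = (a^2 + a - 42)/(a^2 + 2*a - 24)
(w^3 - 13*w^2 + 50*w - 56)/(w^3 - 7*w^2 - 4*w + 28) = (w - 4)/(w + 2)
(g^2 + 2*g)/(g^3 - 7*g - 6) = g/(g^2 - 2*g - 3)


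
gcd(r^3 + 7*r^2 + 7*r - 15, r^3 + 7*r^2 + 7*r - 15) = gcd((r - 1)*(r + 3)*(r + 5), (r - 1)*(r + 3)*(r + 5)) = r^3 + 7*r^2 + 7*r - 15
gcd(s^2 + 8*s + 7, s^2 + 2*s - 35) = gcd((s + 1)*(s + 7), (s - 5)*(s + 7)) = s + 7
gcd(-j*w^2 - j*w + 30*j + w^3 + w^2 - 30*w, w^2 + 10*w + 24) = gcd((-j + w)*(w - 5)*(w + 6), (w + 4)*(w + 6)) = w + 6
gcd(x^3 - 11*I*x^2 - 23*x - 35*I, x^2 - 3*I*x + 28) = x - 7*I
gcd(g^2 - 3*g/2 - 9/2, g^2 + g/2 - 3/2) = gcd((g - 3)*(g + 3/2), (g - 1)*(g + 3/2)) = g + 3/2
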